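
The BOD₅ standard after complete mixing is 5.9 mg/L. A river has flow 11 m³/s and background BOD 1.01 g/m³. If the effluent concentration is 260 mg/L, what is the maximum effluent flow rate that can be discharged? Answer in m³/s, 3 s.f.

Mass balance at complete mixing: C_std·(Q_w + Q_r) = Q_w·C_e + Q_r·C_b.
Rearranging, Q_w = Q_r·(C_std − C_b)/(C_e − C_std) = 11·(5.9 − 1.01) / (260 − 5.9) = 0.2117 m³/s.

0.212 m³/s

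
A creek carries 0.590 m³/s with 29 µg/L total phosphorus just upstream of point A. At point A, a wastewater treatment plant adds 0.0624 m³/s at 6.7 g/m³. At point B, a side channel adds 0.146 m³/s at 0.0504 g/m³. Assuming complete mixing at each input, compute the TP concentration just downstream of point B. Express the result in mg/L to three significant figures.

0.554 mg/L

29 µg/L = 0.029 mg/L.
After input A: C = (0.59·0.029 + 0.0624·6.7) / 0.6524 = 0.6671 mg/L.
After input B: C = (0.6524·0.6671 + 0.146·0.0504) / 0.7984 = 0.5543 mg/L.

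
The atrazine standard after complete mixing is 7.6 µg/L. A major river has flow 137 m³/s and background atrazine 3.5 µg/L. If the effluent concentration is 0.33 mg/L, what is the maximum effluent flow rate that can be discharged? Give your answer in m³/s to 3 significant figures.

1.74 m³/s

3.5 µg/L = 0.0035 mg/L.
7.6 µg/L = 0.0076 mg/L.
Mass balance at complete mixing: C_std·(Q_w + Q_r) = Q_w·C_e + Q_r·C_b.
Rearranging, Q_w = Q_r·(C_std − C_b)/(C_e − C_std) = 137·(0.0076 − 0.0035) / (0.33 − 0.0076) = 1.742 m³/s.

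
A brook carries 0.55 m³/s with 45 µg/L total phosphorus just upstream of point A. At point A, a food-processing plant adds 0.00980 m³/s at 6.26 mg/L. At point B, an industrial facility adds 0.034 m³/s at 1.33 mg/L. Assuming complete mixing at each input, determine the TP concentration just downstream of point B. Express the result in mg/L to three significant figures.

0.221 mg/L

45 µg/L = 0.045 mg/L.
After input A: C = (0.55·0.045 + 0.0098·6.26) / 0.5598 = 0.1538 mg/L.
After input B: C = (0.5598·0.1538 + 0.034·1.33) / 0.5938 = 0.2211 mg/L.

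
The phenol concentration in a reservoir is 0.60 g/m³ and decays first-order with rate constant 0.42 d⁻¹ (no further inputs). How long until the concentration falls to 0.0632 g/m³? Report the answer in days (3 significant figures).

5.36 d

t = ln(C₀/C)/k = ln(0.60/0.0632)/0.42 = 2.251/0.42 = 5.359 d.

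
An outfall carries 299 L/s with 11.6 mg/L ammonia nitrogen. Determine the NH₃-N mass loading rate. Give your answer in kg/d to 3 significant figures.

300 kg/d

299 L/s = 0.299 m³/s.
Mass flux = Q·C = 0.299 m³/s × 11.6 g/m³ = 3.468 g/s.
= 3.468 g/s × 86.4 = 299.7 kg/d.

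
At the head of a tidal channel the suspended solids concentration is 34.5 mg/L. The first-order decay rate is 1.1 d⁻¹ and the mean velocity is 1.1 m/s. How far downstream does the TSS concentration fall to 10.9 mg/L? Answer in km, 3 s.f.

99.5 km

From C = C₀·e^(−kt), t = ln(C₀/C)/k = ln(34.5/10.9)/1.1 = 1.152/1.1 = 1.047 d.
Distance = v·t = 1.1 m/s × 9.05e+04 s = 9.955e+04 m = 99.55 km.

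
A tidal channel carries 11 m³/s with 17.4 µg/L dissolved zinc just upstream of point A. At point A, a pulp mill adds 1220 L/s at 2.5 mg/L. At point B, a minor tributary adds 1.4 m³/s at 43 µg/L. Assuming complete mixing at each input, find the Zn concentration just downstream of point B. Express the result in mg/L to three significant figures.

0.242 mg/L

17.4 µg/L = 0.0174 mg/L.
1220 L/s = 1.22 m³/s.
After input A: C = (11·0.0174 + 1.22·2.5) / 12.22 = 0.2653 mg/L.
43 µg/L = 0.043 mg/L.
After input B: C = (12.22·0.2653 + 1.4·0.043) / 13.62 = 0.2424 mg/L.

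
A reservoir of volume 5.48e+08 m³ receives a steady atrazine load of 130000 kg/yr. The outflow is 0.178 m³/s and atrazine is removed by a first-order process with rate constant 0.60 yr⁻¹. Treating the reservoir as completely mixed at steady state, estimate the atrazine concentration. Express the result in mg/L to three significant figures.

0.389 mg/L

Outflow Q = 0.178 m³/s × 3.156e+07 s/yr = 5.617e+06 m³/yr.
Steady-state CSTR mass balance: W = Q·C + k·V·C, so C = W/(Q + kV).
Q + kV = 5.617e+06 + 0.60·5.48e+08 = 3.344e+08 m³/yr.
C = 130000/3.344e+08 = 0.0003887 kg/m³ = 0.3887 mg/L.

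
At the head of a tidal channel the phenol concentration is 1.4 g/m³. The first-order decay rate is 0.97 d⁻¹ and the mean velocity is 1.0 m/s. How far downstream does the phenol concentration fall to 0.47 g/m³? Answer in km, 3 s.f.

97.2 km

From C = C₀·e^(−kt), t = ln(C₀/C)/k = ln(1.4/0.47)/0.97 = 1.091/0.97 = 1.125 d.
Distance = v·t = 1.0 m/s × 9.722e+04 s = 9.722e+04 m = 97.22 km.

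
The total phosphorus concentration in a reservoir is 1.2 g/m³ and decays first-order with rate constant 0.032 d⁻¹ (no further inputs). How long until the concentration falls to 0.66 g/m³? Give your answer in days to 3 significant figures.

18.7 d

t = ln(C₀/C)/k = ln(1.2/0.66)/0.032 = 0.5978/0.032 = 18.68 d.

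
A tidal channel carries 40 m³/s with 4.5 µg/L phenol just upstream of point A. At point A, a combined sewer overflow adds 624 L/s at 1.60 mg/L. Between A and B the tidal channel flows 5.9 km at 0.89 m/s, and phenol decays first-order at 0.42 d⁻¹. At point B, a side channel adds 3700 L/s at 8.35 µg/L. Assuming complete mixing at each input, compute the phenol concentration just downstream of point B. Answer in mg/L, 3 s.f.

4.5 µg/L = 0.0045 mg/L.
624 L/s = 0.624 m³/s.
After input A: C = (40·0.0045 + 0.624·1.6) / 40.62 = 0.02901 mg/L.
Over the 5.9 km reach to input B (t = 6629 s = 0.07673 d), decay gives C = 0.02901·exp(−0.42·0.07673) = 0.02809 mg/L.
3700 L/s = 3.7 m³/s.
8.35 µg/L = 0.00835 mg/L.
After input B: C = (40.62·0.02809 + 3.7·0.00835) / 44.32 = 0.02644 mg/L.

0.0264 mg/L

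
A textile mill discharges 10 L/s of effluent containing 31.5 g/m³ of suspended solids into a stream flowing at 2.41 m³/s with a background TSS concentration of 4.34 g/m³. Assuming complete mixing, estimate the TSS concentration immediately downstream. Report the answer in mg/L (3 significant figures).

4.45 mg/L

10 L/s = 0.01 m³/s.
By mass balance at complete mixing, C = (0.01·31.5 + 2.41·4.34) / (0.01 + 2.41) = 10.77/2.42 = 4.452 mg/L.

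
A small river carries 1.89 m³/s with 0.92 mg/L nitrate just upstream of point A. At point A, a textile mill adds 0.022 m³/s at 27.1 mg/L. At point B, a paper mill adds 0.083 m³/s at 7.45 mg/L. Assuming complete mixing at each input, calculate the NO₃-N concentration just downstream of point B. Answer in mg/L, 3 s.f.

After input A: C = (1.89·0.92 + 0.022·27.1) / 1.912 = 1.221 mg/L.
After input B: C = (1.912·1.221 + 0.083·7.45) / 1.995 = 1.48 mg/L.

1.48 mg/L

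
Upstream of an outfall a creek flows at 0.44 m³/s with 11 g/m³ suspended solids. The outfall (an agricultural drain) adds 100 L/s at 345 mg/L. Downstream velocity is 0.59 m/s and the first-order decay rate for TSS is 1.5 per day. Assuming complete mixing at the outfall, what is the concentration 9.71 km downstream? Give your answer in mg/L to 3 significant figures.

100 L/s = 0.1 m³/s.
After complete mixing, C₀ = (0.1·345 + 0.44·11) / 0.54 = 72.85 mg/L.
Travel time t = 9710 m / 0.59 m/s = 1.646e+04 s = 0.1905 d.
C = 72.85·exp(−1.5·0.1905) = 72.85·0.7515 = 54.75 mg/L.

54.7 mg/L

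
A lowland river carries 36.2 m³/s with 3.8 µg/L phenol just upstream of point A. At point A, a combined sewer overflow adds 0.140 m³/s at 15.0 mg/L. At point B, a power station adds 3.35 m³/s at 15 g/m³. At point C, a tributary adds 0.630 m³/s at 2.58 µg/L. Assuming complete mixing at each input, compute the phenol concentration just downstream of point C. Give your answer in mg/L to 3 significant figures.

3.8 µg/L = 0.0038 mg/L.
After input A: C = (36.2·0.0038 + 0.14·15) / 36.34 = 0.06157 mg/L.
After input B: C = (36.34·0.06157 + 3.35·15) / 39.69 = 1.322 mg/L.
2.58 µg/L = 0.00258 mg/L.
After input C: C = (39.69·1.322 + 0.63·0.00258) / 40.32 = 1.302 mg/L.

1.30 mg/L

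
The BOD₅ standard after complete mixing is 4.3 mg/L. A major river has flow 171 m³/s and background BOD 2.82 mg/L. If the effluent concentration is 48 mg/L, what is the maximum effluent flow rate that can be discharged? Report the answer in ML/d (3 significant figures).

Mass balance at complete mixing: C_std·(Q_w + Q_r) = Q_w·C_e + Q_r·C_b.
Rearranging, Q_w = Q_r·(C_std − C_b)/(C_e − C_std) = 171·(4.3 − 2.82) / (48 − 4.3) = 5.791 m³/s.
= 500.4 ML/d.

500 ML/d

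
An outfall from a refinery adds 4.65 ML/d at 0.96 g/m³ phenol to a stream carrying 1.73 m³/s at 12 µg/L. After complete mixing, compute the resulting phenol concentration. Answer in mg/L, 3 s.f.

0.0406 mg/L

4.65 ML/d = 0.05382 m³/s.
12 µg/L = 0.012 mg/L.
Conservation of mass across the mixing zone: C = (0.05382·0.96 + 1.73·0.012) / (0.05382 + 1.73) = 0.07243/1.784 = 0.0406 mg/L.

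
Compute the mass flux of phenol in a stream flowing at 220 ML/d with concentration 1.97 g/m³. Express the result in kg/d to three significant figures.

433 kg/d

220 ML/d = 2.546 m³/s.
Mass flux = Q·C = 2.546 m³/s × 1.97 g/m³ = 5.016 g/s.
= 5.016 g/s × 86.4 = 433.4 kg/d.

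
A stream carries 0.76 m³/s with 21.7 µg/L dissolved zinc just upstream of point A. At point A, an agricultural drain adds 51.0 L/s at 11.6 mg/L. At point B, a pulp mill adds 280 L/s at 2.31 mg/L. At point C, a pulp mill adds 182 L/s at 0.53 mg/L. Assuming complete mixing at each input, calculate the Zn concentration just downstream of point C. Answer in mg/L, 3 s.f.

1.06 mg/L

21.7 µg/L = 0.0217 mg/L.
51.0 L/s = 0.051 m³/s.
After input A: C = (0.76·0.0217 + 0.051·11.6) / 0.811 = 0.7498 mg/L.
280 L/s = 0.28 m³/s.
After input B: C = (0.811·0.7498 + 0.28·2.31) / 1.091 = 1.15 mg/L.
182 L/s = 0.182 m³/s.
After input C: C = (1.091·1.15 + 0.182·0.53) / 1.273 = 1.062 mg/L.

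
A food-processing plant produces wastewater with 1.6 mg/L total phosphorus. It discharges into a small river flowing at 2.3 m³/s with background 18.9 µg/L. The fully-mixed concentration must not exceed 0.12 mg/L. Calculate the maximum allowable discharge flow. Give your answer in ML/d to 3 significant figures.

18.9 µg/L = 0.0189 mg/L.
Mass balance at complete mixing: C_std·(Q_w + Q_r) = Q_w·C_e + Q_r·C_b.
Rearranging, Q_w = Q_r·(C_std − C_b)/(C_e − C_std) = 2.3·(0.12 − 0.0189) / (1.6 − 0.12) = 0.1571 m³/s.
= 13.57 ML/d.

13.6 ML/d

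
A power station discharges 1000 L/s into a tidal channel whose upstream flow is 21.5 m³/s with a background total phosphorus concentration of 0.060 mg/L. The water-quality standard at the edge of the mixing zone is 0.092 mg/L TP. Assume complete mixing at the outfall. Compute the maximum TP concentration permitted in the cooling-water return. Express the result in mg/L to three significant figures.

1000 L/s = 1 m³/s.
Mass balance: 0.092·22.5 = 1·Cₑ + 21.5·0.06.
Cₑ = (2.07 − 1.29) / 1 = 0.78 mg/L.

0.780 mg/L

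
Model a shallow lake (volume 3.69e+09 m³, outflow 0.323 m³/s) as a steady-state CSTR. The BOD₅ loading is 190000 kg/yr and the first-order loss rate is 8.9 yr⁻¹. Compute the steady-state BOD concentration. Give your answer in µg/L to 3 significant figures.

5.78 µg/L

Outflow Q = 0.323 m³/s × 3.156e+07 s/yr = 1.019e+07 m³/yr.
Steady-state CSTR mass balance: W = Q·C + k·V·C, so C = W/(Q + kV).
Q + kV = 1.019e+07 + 8.9·3.69e+09 = 3.285e+10 m³/yr.
C = 190000/3.285e+10 = 5.784e-06 kg/m³ = 0.005784 mg/L = 5.784 µg/L.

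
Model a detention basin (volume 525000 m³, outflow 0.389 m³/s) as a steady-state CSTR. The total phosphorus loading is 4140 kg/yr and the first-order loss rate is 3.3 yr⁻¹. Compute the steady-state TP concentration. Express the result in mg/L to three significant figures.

Outflow Q = 0.389 m³/s × 3.156e+07 s/yr = 1.228e+07 m³/yr.
Steady-state CSTR mass balance: W = Q·C + k·V·C, so C = W/(Q + kV).
Q + kV = 1.228e+07 + 3.3·525000 = 1.401e+07 m³/yr.
C = 4140/1.401e+07 = 0.0002955 kg/m³ = 0.2955 mg/L.

0.296 mg/L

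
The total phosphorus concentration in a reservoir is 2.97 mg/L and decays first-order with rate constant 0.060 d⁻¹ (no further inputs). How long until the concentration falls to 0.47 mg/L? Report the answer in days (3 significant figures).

t = ln(C₀/C)/k = ln(2.97/0.47)/0.060 = 1.844/0.060 = 30.73 d.

30.7 d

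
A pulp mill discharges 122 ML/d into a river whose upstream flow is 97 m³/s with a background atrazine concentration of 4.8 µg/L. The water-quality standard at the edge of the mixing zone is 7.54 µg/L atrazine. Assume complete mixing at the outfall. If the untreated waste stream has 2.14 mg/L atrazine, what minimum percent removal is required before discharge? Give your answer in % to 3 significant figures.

90.9 %

122 ML/d = 1.412 m³/s.
4.8 µg/L = 0.0048 mg/L.
7.54 µg/L = 0.00754 mg/L.
Mass balance: 0.00754·98.41 = 1.412·Cₑ + 97·0.0048.
Cₑ = (0.742 − 0.4656) / 1.412 = 0.1958 mg/L.
Required removal = 1 − 0.1958/2.14 = 90.85 %.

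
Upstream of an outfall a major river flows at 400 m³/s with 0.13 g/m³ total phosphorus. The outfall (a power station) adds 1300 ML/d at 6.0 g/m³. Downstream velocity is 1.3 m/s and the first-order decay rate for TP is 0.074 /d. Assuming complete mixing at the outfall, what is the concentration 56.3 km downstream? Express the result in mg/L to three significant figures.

1300 ML/d = 15.05 m³/s.
After complete mixing, C₀ = (15.05·6 + 400·0.13) / 415 = 0.3428 mg/L.
Travel time t = 5.63e+04 m / 1.3 m/s = 4.331e+04 s = 0.5012 d.
C = 0.3428·exp(−0.074·0.5012) = 0.3428·0.9636 = 0.3303 mg/L.

0.330 mg/L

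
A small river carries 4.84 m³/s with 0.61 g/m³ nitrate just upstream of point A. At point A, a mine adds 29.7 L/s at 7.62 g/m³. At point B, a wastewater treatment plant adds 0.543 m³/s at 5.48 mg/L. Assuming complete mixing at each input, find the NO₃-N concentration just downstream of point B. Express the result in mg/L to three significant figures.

29.7 L/s = 0.0297 m³/s.
After input A: C = (4.84·0.61 + 0.0297·7.62) / 4.87 = 0.6528 mg/L.
After input B: C = (4.87·0.6528 + 0.543·5.48) / 5.413 = 1.137 mg/L.

1.14 mg/L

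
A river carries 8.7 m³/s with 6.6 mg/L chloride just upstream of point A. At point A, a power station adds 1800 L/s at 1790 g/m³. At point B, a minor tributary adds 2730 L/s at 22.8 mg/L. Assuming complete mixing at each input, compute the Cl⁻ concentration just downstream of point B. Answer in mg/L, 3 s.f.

253 mg/L

1800 L/s = 1.8 m³/s.
After input A: C = (8.7·6.6 + 1.8·1790) / 10.5 = 312.3 mg/L.
2730 L/s = 2.73 m³/s.
After input B: C = (10.5·312.3 + 2.73·22.8) / 13.23 = 252.6 mg/L.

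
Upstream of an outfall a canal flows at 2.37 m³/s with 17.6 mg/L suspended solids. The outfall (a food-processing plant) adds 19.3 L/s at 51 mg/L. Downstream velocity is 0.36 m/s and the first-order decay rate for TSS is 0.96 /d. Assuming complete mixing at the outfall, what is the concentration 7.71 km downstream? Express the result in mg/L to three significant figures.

14.1 mg/L

19.3 L/s = 0.0193 m³/s.
After complete mixing, C₀ = (0.0193·51 + 2.37·17.6) / 2.389 = 17.87 mg/L.
Travel time t = 7710 m / 0.36 m/s = 2.142e+04 s = 0.2479 d.
C = 17.87·exp(−0.96·0.2479) = 17.87·0.7882 = 14.09 mg/L.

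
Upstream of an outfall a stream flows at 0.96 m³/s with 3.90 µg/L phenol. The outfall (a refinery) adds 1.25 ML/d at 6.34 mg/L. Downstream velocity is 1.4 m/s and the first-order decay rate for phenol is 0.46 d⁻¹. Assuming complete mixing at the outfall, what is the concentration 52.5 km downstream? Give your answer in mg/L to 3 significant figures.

0.0802 mg/L

1.25 ML/d = 0.01447 m³/s.
3.90 µg/L = 0.0039 mg/L.
After complete mixing, C₀ = (0.01447·6.34 + 0.96·0.0039) / 0.9745 = 0.09797 mg/L.
Travel time t = 5.25e+04 m / 1.4 m/s = 3.75e+04 s = 0.434 d.
C = 0.09797·exp(−0.46·0.434) = 0.09797·0.819 = 0.08024 mg/L.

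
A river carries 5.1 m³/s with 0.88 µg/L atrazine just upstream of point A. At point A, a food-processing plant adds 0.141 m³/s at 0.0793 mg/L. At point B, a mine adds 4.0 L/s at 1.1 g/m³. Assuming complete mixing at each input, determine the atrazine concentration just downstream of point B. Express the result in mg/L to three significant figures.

0.88 µg/L = 0.00088 mg/L.
After input A: C = (5.1·0.00088 + 0.141·0.0793) / 5.241 = 0.00299 mg/L.
4.0 L/s = 0.004 m³/s.
After input B: C = (5.241·0.00299 + 0.004·1.1) / 5.245 = 0.003826 mg/L.

0.00383 mg/L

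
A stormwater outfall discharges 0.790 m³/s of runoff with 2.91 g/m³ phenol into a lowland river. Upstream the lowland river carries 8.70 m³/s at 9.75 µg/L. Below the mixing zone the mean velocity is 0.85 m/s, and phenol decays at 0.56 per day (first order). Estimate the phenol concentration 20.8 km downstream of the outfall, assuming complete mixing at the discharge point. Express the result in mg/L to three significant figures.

0.214 mg/L

9.75 µg/L = 0.00975 mg/L.
After complete mixing, C₀ = (0.79·2.91 + 8.7·0.00975) / 9.49 = 0.2512 mg/L.
Travel time t = 2.08e+04 m / 0.85 m/s = 2.447e+04 s = 0.2832 d.
C = 0.2512·exp(−0.56·0.2832) = 0.2512·0.8533 = 0.2143 mg/L.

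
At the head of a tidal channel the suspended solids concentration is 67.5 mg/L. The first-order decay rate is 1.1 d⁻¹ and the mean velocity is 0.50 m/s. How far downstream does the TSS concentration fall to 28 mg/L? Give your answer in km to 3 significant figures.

34.6 km

From C = C₀·e^(−kt), t = ln(C₀/C)/k = ln(67.5/28)/1.1 = 0.8799/1.1 = 0.7999 d.
Distance = v·t = 0.50 m/s × 6.911e+04 s = 3.456e+04 m = 34.56 km.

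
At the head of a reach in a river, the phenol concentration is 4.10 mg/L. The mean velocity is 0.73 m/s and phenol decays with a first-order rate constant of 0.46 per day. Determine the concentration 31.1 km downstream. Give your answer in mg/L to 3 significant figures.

Travel time t = 31.1 km / 0.73 m/s = 3.11e+04/0.73 = 4.26e+04 s = 0.4931 d.
First-order decay: C = 4.10·exp(−0.46·0.4931) = 4.10·0.7971 = 3.268 mg/L.

3.27 mg/L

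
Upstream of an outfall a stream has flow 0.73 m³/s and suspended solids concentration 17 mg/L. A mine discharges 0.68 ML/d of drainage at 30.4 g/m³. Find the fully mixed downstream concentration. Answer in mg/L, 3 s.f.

17.1 mg/L

0.68 ML/d = 0.00787 m³/s.
By mass balance at complete mixing, C = (0.00787·30.4 + 0.73·17) / (0.00787 + 0.73) = 12.65/0.7379 = 17.14 mg/L.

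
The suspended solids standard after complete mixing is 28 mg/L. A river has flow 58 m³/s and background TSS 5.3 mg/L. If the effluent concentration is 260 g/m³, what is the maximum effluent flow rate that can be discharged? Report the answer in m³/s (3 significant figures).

Mass balance at complete mixing: C_std·(Q_w + Q_r) = Q_w·C_e + Q_r·C_b.
Rearranging, Q_w = Q_r·(C_std − C_b)/(C_e − C_std) = 58·(28 − 5.3) / (260 − 28) = 5.675 m³/s.

5.67 m³/s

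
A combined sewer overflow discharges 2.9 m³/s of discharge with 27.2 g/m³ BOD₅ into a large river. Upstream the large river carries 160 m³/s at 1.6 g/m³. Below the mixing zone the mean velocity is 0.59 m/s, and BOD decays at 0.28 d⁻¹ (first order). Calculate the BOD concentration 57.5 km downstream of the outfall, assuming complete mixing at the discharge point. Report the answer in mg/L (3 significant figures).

After complete mixing, C₀ = (2.9·27.2 + 160·1.6) / 162.9 = 2.056 mg/L.
Travel time t = 5.75e+04 m / 0.59 m/s = 9.746e+04 s = 1.128 d.
C = 2.056·exp(−0.28·1.128) = 2.056·0.7292 = 1.499 mg/L.

1.50 mg/L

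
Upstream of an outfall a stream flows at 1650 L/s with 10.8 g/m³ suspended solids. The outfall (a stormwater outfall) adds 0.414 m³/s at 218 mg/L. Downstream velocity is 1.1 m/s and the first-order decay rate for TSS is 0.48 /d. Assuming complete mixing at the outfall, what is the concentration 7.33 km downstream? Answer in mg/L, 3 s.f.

50.5 mg/L

1650 L/s = 1.65 m³/s.
After complete mixing, C₀ = (0.414·218 + 1.65·10.8) / 2.064 = 52.36 mg/L.
Travel time t = 7330 m / 1.1 m/s = 6664 s = 0.07713 d.
C = 52.36·exp(−0.48·0.07713) = 52.36·0.9637 = 50.46 mg/L.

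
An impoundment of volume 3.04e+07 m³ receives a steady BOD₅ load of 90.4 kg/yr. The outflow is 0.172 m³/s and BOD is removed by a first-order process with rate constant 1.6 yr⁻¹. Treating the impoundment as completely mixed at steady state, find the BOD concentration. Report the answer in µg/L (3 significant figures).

1.67 µg/L

Outflow Q = 0.172 m³/s × 3.156e+07 s/yr = 5.428e+06 m³/yr.
Steady-state CSTR mass balance: W = Q·C + k·V·C, so C = W/(Q + kV).
Q + kV = 5.428e+06 + 1.6·3.04e+07 = 5.407e+07 m³/yr.
C = 90.4/5.407e+07 = 1.672e-06 kg/m³ = 0.001672 mg/L = 1.672 µg/L.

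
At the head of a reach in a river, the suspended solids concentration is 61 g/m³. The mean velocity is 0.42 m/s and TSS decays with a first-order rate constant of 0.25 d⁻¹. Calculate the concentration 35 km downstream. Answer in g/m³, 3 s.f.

Travel time t = 35 km / 0.42 m/s = 3.5e+04/0.42 = 8.333e+04 s = 0.9645 d.
First-order decay: C = 61·exp(−0.25·0.9645) = 61·0.7857 = 47.93 g/m³.

47.9 g/m³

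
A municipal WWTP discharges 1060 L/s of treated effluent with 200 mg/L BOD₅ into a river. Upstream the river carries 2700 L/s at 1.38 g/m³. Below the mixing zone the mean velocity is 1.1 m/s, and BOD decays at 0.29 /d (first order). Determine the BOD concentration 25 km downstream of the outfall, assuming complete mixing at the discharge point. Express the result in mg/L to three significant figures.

53.2 mg/L

1060 L/s = 1.06 m³/s.
2700 L/s = 2.7 m³/s.
After complete mixing, C₀ = (1.06·200 + 2.7·1.38) / 3.76 = 57.37 mg/L.
Travel time t = 2.5e+04 m / 1.1 m/s = 2.273e+04 s = 0.263 d.
C = 57.37·exp(−0.29·0.263) = 57.37·0.9266 = 53.16 mg/L.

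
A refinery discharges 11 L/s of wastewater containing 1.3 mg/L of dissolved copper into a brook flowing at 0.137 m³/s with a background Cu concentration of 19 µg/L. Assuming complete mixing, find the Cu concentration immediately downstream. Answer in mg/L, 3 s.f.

0.114 mg/L

11 L/s = 0.011 m³/s.
19 µg/L = 0.019 mg/L.
Conservation of mass across the mixing zone: C = (0.011·1.3 + 0.137·0.019) / (0.011 + 0.137) = 0.0169/0.148 = 0.1142 mg/L.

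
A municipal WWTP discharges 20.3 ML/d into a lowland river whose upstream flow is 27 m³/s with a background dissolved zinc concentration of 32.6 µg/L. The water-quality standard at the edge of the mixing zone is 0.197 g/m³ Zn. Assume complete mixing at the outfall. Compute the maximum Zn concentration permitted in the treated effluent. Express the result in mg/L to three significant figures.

20.3 ML/d = 0.235 m³/s.
32.6 µg/L = 0.0326 mg/L.
Mass balance: 0.197·27.23 = 0.235·Cₑ + 27·0.0326.
Cₑ = (5.365 − 0.8802) / 0.235 = 19.09 mg/L.

19.1 mg/L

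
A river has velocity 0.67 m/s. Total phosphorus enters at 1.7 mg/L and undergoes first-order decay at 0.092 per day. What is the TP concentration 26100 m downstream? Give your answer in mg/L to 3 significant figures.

1.63 mg/L

Travel time t = 26100 m / 0.67 m/s = 2.61e+04/0.67 = 3.896e+04 s = 0.4509 d.
First-order decay: C = 1.7·exp(−0.092·0.4509) = 1.7·0.9594 = 1.631 mg/L.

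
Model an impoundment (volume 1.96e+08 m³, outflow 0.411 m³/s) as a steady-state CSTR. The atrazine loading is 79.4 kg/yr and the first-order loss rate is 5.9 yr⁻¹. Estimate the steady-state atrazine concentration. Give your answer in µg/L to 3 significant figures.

Outflow Q = 0.411 m³/s × 3.156e+07 s/yr = 1.297e+07 m³/yr.
Steady-state CSTR mass balance: W = Q·C + k·V·C, so C = W/(Q + kV).
Q + kV = 1.297e+07 + 5.9·1.96e+08 = 1.169e+09 m³/yr.
C = 79.4/1.169e+09 = 6.79e-08 kg/m³ = 6.79e-05 mg/L = 0.0679 µg/L.

0.0679 µg/L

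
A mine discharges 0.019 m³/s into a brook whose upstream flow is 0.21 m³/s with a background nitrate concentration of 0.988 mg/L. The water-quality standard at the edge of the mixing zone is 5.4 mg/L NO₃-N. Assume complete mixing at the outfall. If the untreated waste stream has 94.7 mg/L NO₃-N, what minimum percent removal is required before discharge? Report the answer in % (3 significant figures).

42.8 %

Mass balance: 5.4·0.229 = 0.019·Cₑ + 0.21·0.988.
Cₑ = (1.237 − 0.2075) / 0.019 = 54.16 mg/L.
Required removal = 1 − 54.16/94.7 = 42.8 %.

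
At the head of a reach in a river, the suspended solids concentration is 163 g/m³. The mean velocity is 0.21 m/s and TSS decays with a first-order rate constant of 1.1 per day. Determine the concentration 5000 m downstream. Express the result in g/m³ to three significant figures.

Travel time t = 5000 m / 0.21 m/s = 5000/0.21 = 2.381e+04 s = 0.2756 d.
First-order decay: C = 163·exp(−1.1·0.2756) = 163·0.7385 = 120.4 g/m³.

120 g/m³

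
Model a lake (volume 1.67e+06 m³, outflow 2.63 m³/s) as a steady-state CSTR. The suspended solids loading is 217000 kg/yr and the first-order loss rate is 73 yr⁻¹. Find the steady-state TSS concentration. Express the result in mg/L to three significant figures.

Outflow Q = 2.63 m³/s × 3.156e+07 s/yr = 8.3e+07 m³/yr.
Steady-state CSTR mass balance: W = Q·C + k·V·C, so C = W/(Q + kV).
Q + kV = 8.3e+07 + 73·1.67e+06 = 2.049e+08 m³/yr.
C = 217000/2.049e+08 = 0.001059 kg/m³ = 1.059 mg/L.

1.06 mg/L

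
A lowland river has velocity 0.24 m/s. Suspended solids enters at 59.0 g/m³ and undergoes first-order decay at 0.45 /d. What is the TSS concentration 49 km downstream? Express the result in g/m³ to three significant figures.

Travel time t = 49 km / 0.24 m/s = 4.9e+04/0.24 = 2.042e+05 s = 2.363 d.
First-order decay: C = 59.0·exp(−0.45·2.363) = 59.0·0.3453 = 20.37 g/m³.

20.4 g/m³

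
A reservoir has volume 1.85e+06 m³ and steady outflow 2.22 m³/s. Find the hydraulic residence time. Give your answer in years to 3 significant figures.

Q = 2.22 m³/s × 3.156e+07 s/yr = 7.006e+07 m³/yr.
Hydraulic residence time τ = V/Q = 1.85e+06/7.006e+07 = 0.02641 yr.

0.0264 yr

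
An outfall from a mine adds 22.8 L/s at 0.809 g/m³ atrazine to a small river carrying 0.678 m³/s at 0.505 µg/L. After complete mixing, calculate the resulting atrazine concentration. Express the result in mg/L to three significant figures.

0.0268 mg/L

22.8 L/s = 0.0228 m³/s.
0.505 µg/L = 0.000505 mg/L.
By mass balance at complete mixing, C = (0.0228·0.809 + 0.678·0.000505) / (0.0228 + 0.678) = 0.01879/0.7008 = 0.02681 mg/L.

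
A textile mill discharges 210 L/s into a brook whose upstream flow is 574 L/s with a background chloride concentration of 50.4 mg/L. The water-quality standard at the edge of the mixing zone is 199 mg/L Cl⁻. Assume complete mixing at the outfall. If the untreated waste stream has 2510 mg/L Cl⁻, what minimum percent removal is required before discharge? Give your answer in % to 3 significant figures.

75.9 %

210 L/s = 0.21 m³/s.
574 L/s = 0.574 m³/s.
Mass balance: 199·0.784 = 0.21·Cₑ + 0.574·50.4.
Cₑ = (156 − 28.93) / 0.21 = 605.2 mg/L.
Required removal = 1 − 605.2/2510 = 75.89 %.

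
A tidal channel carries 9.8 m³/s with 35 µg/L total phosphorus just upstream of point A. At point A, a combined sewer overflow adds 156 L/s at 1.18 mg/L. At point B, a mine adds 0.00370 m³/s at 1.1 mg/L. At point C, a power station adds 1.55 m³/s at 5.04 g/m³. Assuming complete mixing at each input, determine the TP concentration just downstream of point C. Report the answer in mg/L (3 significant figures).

0.725 mg/L

35 µg/L = 0.035 mg/L.
156 L/s = 0.156 m³/s.
After input A: C = (9.8·0.035 + 0.156·1.18) / 9.956 = 0.05294 mg/L.
After input B: C = (9.956·0.05294 + 0.0037·1.1) / 9.96 = 0.05333 mg/L.
After input C: C = (9.96·0.05333 + 1.55·5.04) / 11.51 = 0.7249 mg/L.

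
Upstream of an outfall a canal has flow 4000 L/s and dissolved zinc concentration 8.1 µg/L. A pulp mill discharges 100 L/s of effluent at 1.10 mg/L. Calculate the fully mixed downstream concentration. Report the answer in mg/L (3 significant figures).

0.0347 mg/L

100 L/s = 0.1 m³/s.
4000 L/s = 4 m³/s.
8.1 µg/L = 0.0081 mg/L.
Flow-weighted mixing gives C = (0.1·1.1 + 4·0.0081) / (0.1 + 4) = 0.1424/4.1 = 0.03473 mg/L.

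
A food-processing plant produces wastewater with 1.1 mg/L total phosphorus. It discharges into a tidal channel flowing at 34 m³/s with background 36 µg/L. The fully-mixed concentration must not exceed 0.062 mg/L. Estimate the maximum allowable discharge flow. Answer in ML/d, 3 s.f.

36 µg/L = 0.036 mg/L.
Mass balance at complete mixing: C_std·(Q_w + Q_r) = Q_w·C_e + Q_r·C_b.
Rearranging, Q_w = Q_r·(C_std − C_b)/(C_e − C_std) = 34·(0.062 − 0.036) / (1.1 − 0.062) = 0.8516 m³/s.
= 73.58 ML/d.

73.6 ML/d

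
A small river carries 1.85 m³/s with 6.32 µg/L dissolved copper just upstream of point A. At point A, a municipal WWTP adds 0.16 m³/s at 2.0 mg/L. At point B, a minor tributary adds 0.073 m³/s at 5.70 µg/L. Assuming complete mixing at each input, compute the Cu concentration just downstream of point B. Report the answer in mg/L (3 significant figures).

6.32 µg/L = 0.00632 mg/L.
After input A: C = (1.85·0.00632 + 0.16·2) / 2.01 = 0.165 mg/L.
5.70 µg/L = 0.0057 mg/L.
After input B: C = (2.01·0.165 + 0.073·0.0057) / 2.083 = 0.1594 mg/L.

0.159 mg/L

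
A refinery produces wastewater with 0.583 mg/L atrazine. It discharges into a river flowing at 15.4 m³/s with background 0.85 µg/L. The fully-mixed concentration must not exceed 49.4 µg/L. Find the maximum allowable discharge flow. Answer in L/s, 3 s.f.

1400 L/s

0.85 µg/L = 0.00085 mg/L.
49.4 µg/L = 0.0494 mg/L.
Mass balance at complete mixing: C_std·(Q_w + Q_r) = Q_w·C_e + Q_r·C_b.
Rearranging, Q_w = Q_r·(C_std − C_b)/(C_e − C_std) = 15.4·(0.0494 − 0.00085) / (0.583 − 0.0494) = 1.401 m³/s.
= 1401 L/s.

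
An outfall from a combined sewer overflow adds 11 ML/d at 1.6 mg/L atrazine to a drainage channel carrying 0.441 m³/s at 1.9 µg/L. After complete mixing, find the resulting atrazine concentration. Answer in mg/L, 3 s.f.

11 ML/d = 0.1273 m³/s.
1.9 µg/L = 0.0019 mg/L.
Conservation of mass across the mixing zone: C = (0.1273·1.6 + 0.441·0.0019) / (0.1273 + 0.441) = 0.2045/0.5683 = 0.3599 mg/L.

0.360 mg/L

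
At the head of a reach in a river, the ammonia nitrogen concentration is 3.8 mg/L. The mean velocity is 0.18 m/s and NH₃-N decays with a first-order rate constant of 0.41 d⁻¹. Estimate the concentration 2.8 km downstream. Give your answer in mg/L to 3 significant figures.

Travel time t = 2.8 km / 0.18 m/s = 2800/0.18 = 1.556e+04 s = 0.18 d.
First-order decay: C = 3.8·exp(−0.41·0.18) = 3.8·0.9288 = 3.53 mg/L.

3.53 mg/L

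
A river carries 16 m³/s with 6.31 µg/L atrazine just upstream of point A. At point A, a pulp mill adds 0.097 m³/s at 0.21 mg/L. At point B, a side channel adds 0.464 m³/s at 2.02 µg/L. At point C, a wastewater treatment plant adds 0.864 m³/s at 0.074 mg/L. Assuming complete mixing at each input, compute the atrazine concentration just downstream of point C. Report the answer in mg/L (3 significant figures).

6.31 µg/L = 0.00631 mg/L.
After input A: C = (16·0.00631 + 0.097·0.21) / 16.1 = 0.007537 mg/L.
2.02 µg/L = 0.00202 mg/L.
After input B: C = (16.1·0.007537 + 0.464·0.00202) / 16.56 = 0.007383 mg/L.
After input C: C = (16.56·0.007383 + 0.864·0.074) / 17.43 = 0.01069 mg/L.

0.0107 mg/L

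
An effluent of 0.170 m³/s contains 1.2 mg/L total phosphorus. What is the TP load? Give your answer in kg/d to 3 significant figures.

Mass flux = Q·C = 0.17 m³/s × 1.2 g/m³ = 0.204 g/s.
= 0.204 g/s × 86.4 = 17.63 kg/d.

17.6 kg/d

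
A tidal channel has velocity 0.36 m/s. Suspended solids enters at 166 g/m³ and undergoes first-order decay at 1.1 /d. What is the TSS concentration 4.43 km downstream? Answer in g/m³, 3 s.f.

142 g/m³

Travel time t = 4.43 km / 0.36 m/s = 4430/0.36 = 1.231e+04 s = 0.1424 d.
First-order decay: C = 166·exp(−1.1·0.1424) = 166·0.855 = 141.9 g/m³.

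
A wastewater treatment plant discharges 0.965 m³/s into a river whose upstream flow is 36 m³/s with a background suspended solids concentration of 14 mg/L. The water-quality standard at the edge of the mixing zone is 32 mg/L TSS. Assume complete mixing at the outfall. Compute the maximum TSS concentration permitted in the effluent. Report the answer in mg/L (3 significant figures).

Mass balance: 32·36.97 = 0.965·Cₑ + 36·14.
Cₑ = (1183 − 504) / 0.965 = 703.5 mg/L.

704 mg/L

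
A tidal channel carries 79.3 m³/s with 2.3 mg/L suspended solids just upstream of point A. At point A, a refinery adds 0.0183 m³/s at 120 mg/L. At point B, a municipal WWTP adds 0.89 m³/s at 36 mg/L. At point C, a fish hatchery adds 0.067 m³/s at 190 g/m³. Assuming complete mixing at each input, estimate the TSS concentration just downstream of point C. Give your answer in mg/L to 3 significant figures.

2.86 mg/L

After input A: C = (79.3·2.3 + 0.0183·120) / 79.32 = 2.327 mg/L.
After input B: C = (79.32·2.327 + 0.89·36) / 80.21 = 2.701 mg/L.
After input C: C = (80.21·2.701 + 0.067·190) / 80.28 = 2.857 mg/L.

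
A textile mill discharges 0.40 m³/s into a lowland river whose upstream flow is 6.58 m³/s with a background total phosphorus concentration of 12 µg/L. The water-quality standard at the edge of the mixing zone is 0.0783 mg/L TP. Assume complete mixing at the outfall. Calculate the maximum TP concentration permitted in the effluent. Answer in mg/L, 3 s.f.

12 µg/L = 0.012 mg/L.
Mass balance: 0.0783·6.98 = 0.4·Cₑ + 6.58·0.012.
Cₑ = (0.5465 − 0.07896) / 0.4 = 1.169 mg/L.

1.17 mg/L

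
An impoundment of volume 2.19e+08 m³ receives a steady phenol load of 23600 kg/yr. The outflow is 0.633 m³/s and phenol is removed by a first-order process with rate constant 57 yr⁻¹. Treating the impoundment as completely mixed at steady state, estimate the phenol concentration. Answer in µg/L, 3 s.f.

Outflow Q = 0.633 m³/s × 3.156e+07 s/yr = 1.998e+07 m³/yr.
Steady-state CSTR mass balance: W = Q·C + k·V·C, so C = W/(Q + kV).
Q + kV = 1.998e+07 + 57·2.19e+08 = 1.25e+10 m³/yr.
C = 23600/1.25e+10 = 1.888e-06 kg/m³ = 0.001888 mg/L = 1.888 µg/L.

1.89 µg/L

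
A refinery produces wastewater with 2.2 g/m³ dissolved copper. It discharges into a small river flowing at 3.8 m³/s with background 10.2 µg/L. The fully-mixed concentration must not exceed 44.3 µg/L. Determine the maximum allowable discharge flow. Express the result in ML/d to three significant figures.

10.2 µg/L = 0.0102 mg/L.
44.3 µg/L = 0.0443 mg/L.
Mass balance at complete mixing: C_std·(Q_w + Q_r) = Q_w·C_e + Q_r·C_b.
Rearranging, Q_w = Q_r·(C_std − C_b)/(C_e − C_std) = 3.8·(0.0443 − 0.0102) / (2.2 − 0.0443) = 0.06011 m³/s.
= 5.194 ML/d.

5.19 ML/d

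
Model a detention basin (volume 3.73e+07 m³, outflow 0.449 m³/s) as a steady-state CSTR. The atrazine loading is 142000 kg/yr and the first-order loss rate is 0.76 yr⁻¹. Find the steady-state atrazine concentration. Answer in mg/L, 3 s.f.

3.34 mg/L

Outflow Q = 0.449 m³/s × 3.156e+07 s/yr = 1.417e+07 m³/yr.
Steady-state CSTR mass balance: W = Q·C + k·V·C, so C = W/(Q + kV).
Q + kV = 1.417e+07 + 0.76·3.73e+07 = 4.252e+07 m³/yr.
C = 142000/4.252e+07 = 0.00334 kg/m³ = 3.34 mg/L.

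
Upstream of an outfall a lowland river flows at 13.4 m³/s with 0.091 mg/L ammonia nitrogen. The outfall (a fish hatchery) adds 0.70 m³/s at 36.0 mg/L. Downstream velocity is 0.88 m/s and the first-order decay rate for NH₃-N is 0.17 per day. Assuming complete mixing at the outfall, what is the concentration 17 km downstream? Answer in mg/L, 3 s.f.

After complete mixing, C₀ = (0.7·36 + 13.4·0.091) / 14.1 = 1.874 mg/L.
Travel time t = 1.7e+04 m / 0.88 m/s = 1.932e+04 s = 0.2236 d.
C = 1.874·exp(−0.17·0.2236) = 1.874·0.9627 = 1.804 mg/L.

1.80 mg/L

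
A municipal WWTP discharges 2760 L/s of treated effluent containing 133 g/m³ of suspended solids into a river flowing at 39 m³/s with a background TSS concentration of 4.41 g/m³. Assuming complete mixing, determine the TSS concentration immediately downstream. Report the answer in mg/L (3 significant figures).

2760 L/s = 2.76 m³/s.
By mass balance at complete mixing, C = (2.76·133 + 39·4.41) / (2.76 + 39) = 539.1/41.76 = 12.91 mg/L.

12.9 mg/L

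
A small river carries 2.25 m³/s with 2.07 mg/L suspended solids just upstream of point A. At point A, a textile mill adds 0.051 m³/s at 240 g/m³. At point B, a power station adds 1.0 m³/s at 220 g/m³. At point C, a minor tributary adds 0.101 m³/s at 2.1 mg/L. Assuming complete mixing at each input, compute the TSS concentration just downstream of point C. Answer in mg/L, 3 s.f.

After input A: C = (2.25·2.07 + 0.051·240) / 2.301 = 7.344 mg/L.
After input B: C = (2.301·7.344 + 1·220) / 3.301 = 71.77 mg/L.
After input C: C = (3.301·71.77 + 0.101·2.1) / 3.402 = 69.7 mg/L.

69.7 mg/L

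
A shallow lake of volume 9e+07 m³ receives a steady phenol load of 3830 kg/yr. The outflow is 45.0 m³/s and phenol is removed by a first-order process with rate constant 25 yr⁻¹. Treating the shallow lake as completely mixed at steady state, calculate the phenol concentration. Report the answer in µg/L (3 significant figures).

Outflow Q = 45.0 m³/s × 3.156e+07 s/yr = 1.42e+09 m³/yr.
Steady-state CSTR mass balance: W = Q·C + k·V·C, so C = W/(Q + kV).
Q + kV = 1.42e+09 + 25·9e+07 = 3.67e+09 m³/yr.
C = 3830/3.67e+09 = 1.044e-06 kg/m³ = 0.001044 mg/L = 1.044 µg/L.

1.04 µg/L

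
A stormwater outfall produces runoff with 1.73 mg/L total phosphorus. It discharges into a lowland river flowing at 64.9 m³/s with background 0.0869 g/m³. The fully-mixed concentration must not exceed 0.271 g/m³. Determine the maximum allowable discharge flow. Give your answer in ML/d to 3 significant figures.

708 ML/d

Mass balance at complete mixing: C_std·(Q_w + Q_r) = Q_w·C_e + Q_r·C_b.
Rearranging, Q_w = Q_r·(C_std − C_b)/(C_e − C_std) = 64.9·(0.271 − 0.0869) / (1.73 − 0.271) = 8.189 m³/s.
= 707.5 ML/d.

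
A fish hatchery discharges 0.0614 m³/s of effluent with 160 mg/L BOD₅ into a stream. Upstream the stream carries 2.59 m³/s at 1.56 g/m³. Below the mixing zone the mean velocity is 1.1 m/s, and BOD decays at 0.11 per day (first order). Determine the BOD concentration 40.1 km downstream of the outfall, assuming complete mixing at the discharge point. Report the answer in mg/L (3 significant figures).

4.99 mg/L

After complete mixing, C₀ = (0.0614·160 + 2.59·1.56) / 2.651 = 5.229 mg/L.
Travel time t = 4.01e+04 m / 1.1 m/s = 3.645e+04 s = 0.4219 d.
C = 5.229·exp(−0.11·0.4219) = 5.229·0.9546 = 4.992 mg/L.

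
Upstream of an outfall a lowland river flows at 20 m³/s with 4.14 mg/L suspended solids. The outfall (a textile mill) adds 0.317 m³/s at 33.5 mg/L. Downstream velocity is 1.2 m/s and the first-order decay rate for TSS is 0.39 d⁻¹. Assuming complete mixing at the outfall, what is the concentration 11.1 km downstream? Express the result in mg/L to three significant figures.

After complete mixing, C₀ = (0.317·33.5 + 20·4.14) / 20.32 = 4.598 mg/L.
Travel time t = 1.11e+04 m / 1.2 m/s = 9250 s = 0.1071 d.
C = 4.598·exp(−0.39·0.1071) = 4.598·0.9591 = 4.41 mg/L.

4.41 mg/L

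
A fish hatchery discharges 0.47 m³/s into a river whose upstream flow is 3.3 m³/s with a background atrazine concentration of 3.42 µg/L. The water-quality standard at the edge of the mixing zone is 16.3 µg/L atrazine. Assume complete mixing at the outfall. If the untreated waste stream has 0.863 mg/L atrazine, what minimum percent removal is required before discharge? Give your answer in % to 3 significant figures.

87.6 %

3.42 µg/L = 0.00342 mg/L.
16.3 µg/L = 0.0163 mg/L.
Mass balance: 0.0163·3.77 = 0.47·Cₑ + 3.3·0.00342.
Cₑ = (0.06145 − 0.01129) / 0.47 = 0.1067 mg/L.
Required removal = 1 − 0.1067/0.863 = 87.63 %.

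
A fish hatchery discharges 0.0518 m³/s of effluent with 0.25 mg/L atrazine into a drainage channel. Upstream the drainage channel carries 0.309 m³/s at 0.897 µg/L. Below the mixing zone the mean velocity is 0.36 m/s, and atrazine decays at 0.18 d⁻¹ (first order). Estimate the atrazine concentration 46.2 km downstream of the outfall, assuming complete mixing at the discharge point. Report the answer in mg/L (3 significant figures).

0.897 µg/L = 0.000897 mg/L.
After complete mixing, C₀ = (0.0518·0.25 + 0.309·0.000897) / 0.3608 = 0.03666 mg/L.
Travel time t = 4.62e+04 m / 0.36 m/s = 1.283e+05 s = 1.485 d.
C = 0.03666·exp(−0.18·1.485) = 0.03666·0.7654 = 0.02806 mg/L.

0.0281 mg/L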